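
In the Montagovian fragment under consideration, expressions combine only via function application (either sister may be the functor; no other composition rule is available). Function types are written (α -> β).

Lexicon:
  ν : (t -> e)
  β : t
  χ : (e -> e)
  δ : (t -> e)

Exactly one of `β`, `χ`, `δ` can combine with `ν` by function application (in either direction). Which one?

β — combines: ν : (t -> e) takes β : t as argument, giving e.
χ : (e -> e) — ν needs t; χ needs e; neither fits.
δ : (t -> e) — ν needs t; δ needs t; neither fits.

β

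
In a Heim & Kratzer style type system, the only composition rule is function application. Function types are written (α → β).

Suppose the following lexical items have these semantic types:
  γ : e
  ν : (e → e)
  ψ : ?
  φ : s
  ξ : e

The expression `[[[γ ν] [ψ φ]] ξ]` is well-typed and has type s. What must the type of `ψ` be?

At [[[γ ν] [ψ φ]] ξ] (required: s): ξ is e, which is not a function with range s; hence [[γ ν] [ψ φ]] is the functor — type (e → s).
At [[γ ν] [ψ φ]] (required: (e → s)): [γ ν] is e, which is not a function with range (e → s); hence [ψ φ] is the functor — type (e → (e → s)).
At [ψ φ] (required: (e → (e → s))): φ is s, which is not a function with range (e → (e → s)); hence ψ is the functor — type (s → (e → (e → s))).

(s → (e → (e → s)))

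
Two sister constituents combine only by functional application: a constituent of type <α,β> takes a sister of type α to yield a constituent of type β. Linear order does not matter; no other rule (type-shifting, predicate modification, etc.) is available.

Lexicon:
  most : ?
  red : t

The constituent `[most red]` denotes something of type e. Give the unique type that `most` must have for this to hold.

<t,e>

[most red] must have type e. The sister red has type t; that is not a function onto e, so most must be the functor, of type <t,e>.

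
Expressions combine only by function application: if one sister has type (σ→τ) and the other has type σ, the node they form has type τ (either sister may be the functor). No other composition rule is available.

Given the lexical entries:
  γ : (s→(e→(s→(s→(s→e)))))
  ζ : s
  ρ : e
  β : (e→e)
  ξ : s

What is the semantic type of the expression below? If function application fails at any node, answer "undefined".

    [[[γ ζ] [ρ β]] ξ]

At [γ ζ], γ : (s→(e→(s→(s→(s→e))))) takes ζ : s, giving (e→(s→(s→(s→e)))).
At [ρ β], β : (e→e) takes ρ : e, giving e.
At [[γ ζ] [ρ β]], [γ ζ] : (e→(s→(s→(s→e)))) takes [ρ β] : e, giving (s→(s→(s→e))).
At [[[γ ζ] [ρ β]] ξ], [[γ ζ] [ρ β]] : (s→(s→(s→e))) takes ξ : s, giving (s→(s→e)).

(s→(s→e))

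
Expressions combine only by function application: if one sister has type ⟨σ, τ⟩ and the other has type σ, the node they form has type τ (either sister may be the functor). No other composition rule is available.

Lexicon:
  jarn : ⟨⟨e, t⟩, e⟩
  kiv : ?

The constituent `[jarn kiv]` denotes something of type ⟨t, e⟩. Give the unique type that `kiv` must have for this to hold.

⟨⟨⟨e, t⟩, e⟩, ⟨t, e⟩⟩

At [jarn kiv] (required: ⟨t, e⟩): jarn is ⟨⟨e, t⟩, e⟩, which is not a function with range ⟨t, e⟩; hence kiv is the functor — type ⟨⟨⟨e, t⟩, e⟩, ⟨t, e⟩⟩.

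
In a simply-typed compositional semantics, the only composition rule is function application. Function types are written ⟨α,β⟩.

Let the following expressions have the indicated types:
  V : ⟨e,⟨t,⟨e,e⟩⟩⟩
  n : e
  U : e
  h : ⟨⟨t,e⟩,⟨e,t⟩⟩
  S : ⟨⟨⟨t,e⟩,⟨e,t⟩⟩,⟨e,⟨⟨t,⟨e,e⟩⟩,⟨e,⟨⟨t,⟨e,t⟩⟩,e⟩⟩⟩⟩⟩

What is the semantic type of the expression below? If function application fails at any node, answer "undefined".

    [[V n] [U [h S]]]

⟨e,⟨⟨t,⟨e,t⟩⟩,e⟩⟩

At [V n], V : ⟨e,⟨t,⟨e,e⟩⟩⟩ takes n : e, giving ⟨t,⟨e,e⟩⟩.
At [h S], S : ⟨⟨⟨t,e⟩,⟨e,t⟩⟩,⟨e,⟨⟨t,⟨e,e⟩⟩,⟨e,⟨⟨t,⟨e,t⟩⟩,e⟩⟩⟩⟩⟩ takes h : ⟨⟨t,e⟩,⟨e,t⟩⟩, giving ⟨e,⟨⟨t,⟨e,e⟩⟩,⟨e,⟨⟨t,⟨e,t⟩⟩,e⟩⟩⟩⟩.
At [U [h S]], [h S] : ⟨e,⟨⟨t,⟨e,e⟩⟩,⟨e,⟨⟨t,⟨e,t⟩⟩,e⟩⟩⟩⟩ takes U : e, giving ⟨⟨t,⟨e,e⟩⟩,⟨e,⟨⟨t,⟨e,t⟩⟩,e⟩⟩⟩.
At [[V n] [U [h S]]], [U [h S]] : ⟨⟨t,⟨e,e⟩⟩,⟨e,⟨⟨t,⟨e,t⟩⟩,e⟩⟩⟩ takes [V n] : ⟨t,⟨e,e⟩⟩, giving ⟨e,⟨⟨t,⟨e,t⟩⟩,e⟩⟩.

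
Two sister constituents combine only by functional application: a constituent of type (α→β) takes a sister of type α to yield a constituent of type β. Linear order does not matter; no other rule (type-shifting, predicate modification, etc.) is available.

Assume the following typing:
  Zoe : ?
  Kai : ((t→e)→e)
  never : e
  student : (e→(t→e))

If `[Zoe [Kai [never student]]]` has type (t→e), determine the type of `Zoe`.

[Zoe [Kai [never student]]] is required to be (t→e). [Kai [never student]] : e cannot yield (t→e) as functor, so Zoe : (e→(t→e)).

(e→(t→e))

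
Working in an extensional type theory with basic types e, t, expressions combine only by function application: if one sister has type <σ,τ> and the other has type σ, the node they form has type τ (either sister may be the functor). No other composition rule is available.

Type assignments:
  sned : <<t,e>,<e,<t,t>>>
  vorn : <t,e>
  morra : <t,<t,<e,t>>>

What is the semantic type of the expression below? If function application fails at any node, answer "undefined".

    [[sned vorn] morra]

[sned vorn]: sned is <<t,e>,<e,<t,t>>>, vorn is <t,e>; result <e,<t,t>>.
[[sned vorn] morra]: <e,<t,t>> with <t,<t,<e,t>>> — neither is a function whose domain matches the other; composition fails here.

undefined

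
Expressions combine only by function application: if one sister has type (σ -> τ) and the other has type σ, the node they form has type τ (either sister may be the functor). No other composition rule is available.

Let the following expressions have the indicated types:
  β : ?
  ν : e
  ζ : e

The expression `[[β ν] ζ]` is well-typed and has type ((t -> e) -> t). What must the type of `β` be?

(e -> (e -> ((t -> e) -> t)))

[[β ν] ζ] must have type ((t -> e) -> t). The sister ζ has type e; that is not a function onto ((t -> e) -> t), so [β ν] must be the functor, of type (e -> ((t -> e) -> t)).
[β ν] must have type (e -> ((t -> e) -> t)). The sister ν has type e; that is not a function onto (e -> ((t -> e) -> t)), so β must be the functor, of type (e -> (e -> ((t -> e) -> t))).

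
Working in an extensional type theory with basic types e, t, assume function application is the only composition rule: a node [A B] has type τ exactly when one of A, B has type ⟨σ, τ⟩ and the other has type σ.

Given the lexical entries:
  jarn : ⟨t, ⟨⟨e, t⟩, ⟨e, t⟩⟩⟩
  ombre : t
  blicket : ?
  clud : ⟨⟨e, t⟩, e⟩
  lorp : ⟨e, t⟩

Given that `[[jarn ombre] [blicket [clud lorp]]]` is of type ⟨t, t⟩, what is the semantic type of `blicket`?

At [[jarn ombre] [blicket [clud lorp]]] (required: ⟨t, t⟩): [jarn ombre] is ⟨⟨e, t⟩, ⟨e, t⟩⟩, which is not a function with range ⟨t, t⟩; hence [blicket [clud lorp]] is the functor — type ⟨⟨⟨e, t⟩, ⟨e, t⟩⟩, ⟨t, t⟩⟩.
At [blicket [clud lorp]] (required: ⟨⟨⟨e, t⟩, ⟨e, t⟩⟩, ⟨t, t⟩⟩): [clud lorp] is e, which is not a function with range ⟨⟨⟨e, t⟩, ⟨e, t⟩⟩, ⟨t, t⟩⟩; hence blicket is the functor — type ⟨e, ⟨⟨⟨e, t⟩, ⟨e, t⟩⟩, ⟨t, t⟩⟩⟩.

⟨e, ⟨⟨⟨e, t⟩, ⟨e, t⟩⟩, ⟨t, t⟩⟩⟩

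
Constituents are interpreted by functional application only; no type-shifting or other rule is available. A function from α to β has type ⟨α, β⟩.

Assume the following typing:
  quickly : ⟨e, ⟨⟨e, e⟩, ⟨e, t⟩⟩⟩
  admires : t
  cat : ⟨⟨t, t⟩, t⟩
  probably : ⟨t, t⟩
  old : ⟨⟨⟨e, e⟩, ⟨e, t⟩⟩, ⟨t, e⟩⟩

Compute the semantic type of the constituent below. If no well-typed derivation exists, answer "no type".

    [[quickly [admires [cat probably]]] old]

no type

[cat probably] — cat of type ⟨⟨t, t⟩, t⟩ combines with probably of type ⟨t, t⟩: type t.
At [admires [cat probably]]: neither t nor t can take the other as argument; the node is ill-typed.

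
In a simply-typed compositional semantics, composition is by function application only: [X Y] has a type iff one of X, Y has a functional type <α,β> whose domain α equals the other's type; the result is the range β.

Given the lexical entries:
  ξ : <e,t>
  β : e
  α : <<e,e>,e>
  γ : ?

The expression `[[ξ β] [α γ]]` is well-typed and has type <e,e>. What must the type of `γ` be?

At [[ξ β] [α γ]] (required: <e,e>): [ξ β] is t, which is not a function with range <e,e>; hence [α γ] is the functor — type <t,<e,e>>.
At [α γ] (required: <t,<e,e>>): α is <<e,e>,e>, which is not a function with range <t,<e,e>>; hence γ is the functor — type <<<e,e>,e>,<t,<e,e>>>.

<<<e,e>,e>,<t,<e,e>>>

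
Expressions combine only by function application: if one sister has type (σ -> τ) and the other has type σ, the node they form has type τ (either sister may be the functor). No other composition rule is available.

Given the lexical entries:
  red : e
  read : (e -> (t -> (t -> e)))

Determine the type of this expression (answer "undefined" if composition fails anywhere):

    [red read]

(t -> (t -> e))

[red read]: functor read : (e -> (t -> (t -> e))), argument red : e; result (t -> (t -> e)).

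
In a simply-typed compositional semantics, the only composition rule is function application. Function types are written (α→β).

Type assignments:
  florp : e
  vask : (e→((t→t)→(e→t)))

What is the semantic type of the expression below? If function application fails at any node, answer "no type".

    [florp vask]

((t→t)→(e→t))

[florp vask]: (e→((t→t)→(e→t))) applied to e yields ((t→t)→(e→t)).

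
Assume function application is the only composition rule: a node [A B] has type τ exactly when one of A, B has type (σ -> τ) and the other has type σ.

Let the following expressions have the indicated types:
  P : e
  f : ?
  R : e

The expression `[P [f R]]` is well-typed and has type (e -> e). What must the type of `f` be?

(e -> (e -> (e -> e)))

[P [f R]] must have type (e -> e). The sister P has type e; that is not a function onto (e -> e), so [f R] must be the functor, of type (e -> (e -> e)).
[f R] must have type (e -> (e -> e)). The sister R has type e; that is not a function onto (e -> (e -> e)), so f must be the functor, of type (e -> (e -> (e -> e))).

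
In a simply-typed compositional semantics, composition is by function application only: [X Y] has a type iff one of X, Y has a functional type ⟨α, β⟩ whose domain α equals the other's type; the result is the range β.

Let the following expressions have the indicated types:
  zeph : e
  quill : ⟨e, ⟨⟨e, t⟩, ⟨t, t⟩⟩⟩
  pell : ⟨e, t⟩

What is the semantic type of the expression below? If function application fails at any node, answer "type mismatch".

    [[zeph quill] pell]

[zeph quill]: ⟨e, ⟨⟨e, t⟩, ⟨t, t⟩⟩⟩ applied to e yields ⟨⟨e, t⟩, ⟨t, t⟩⟩.
[[zeph quill] pell]: ⟨⟨e, t⟩, ⟨t, t⟩⟩ applied to ⟨e, t⟩ yields ⟨t, t⟩.

⟨t, t⟩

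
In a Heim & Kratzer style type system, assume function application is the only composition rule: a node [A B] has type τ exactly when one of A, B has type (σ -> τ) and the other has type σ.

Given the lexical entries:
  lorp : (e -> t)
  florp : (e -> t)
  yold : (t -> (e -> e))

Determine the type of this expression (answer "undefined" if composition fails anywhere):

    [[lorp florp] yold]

[lorp florp]: (e -> t) with (e -> t) — neither is a function whose domain matches the other; composition fails here.

undefined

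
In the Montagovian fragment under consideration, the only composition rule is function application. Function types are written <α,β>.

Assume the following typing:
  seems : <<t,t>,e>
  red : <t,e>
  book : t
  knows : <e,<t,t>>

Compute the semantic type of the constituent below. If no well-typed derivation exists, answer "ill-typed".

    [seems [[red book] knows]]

[red book] — red of type <t,e> combines with book of type t: type e.
[[red book] knows] — knows of type <e,<t,t>> combines with [red book] of type e: type <t,t>.
[seems [[red book] knows]] — seems of type <<t,t>,e> combines with [[red book] knows] of type <t,t>: type e.

e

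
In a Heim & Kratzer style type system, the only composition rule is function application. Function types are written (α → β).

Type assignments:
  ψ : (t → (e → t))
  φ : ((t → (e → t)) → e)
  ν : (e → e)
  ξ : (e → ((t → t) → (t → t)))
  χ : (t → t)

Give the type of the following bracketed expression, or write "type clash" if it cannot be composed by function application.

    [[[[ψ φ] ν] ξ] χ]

(t → t)

[ψ φ] — φ of type ((t → (e → t)) → e) combines with ψ of type (t → (e → t)): type e.
[[ψ φ] ν] — ν of type (e → e) combines with [ψ φ] of type e: type e.
[[[ψ φ] ν] ξ] — ξ of type (e → ((t → t) → (t → t))) combines with [[ψ φ] ν] of type e: type ((t → t) → (t → t)).
[[[[ψ φ] ν] ξ] χ] — [[[ψ φ] ν] ξ] of type ((t → t) → (t → t)) combines with χ of type (t → t): type (t → t).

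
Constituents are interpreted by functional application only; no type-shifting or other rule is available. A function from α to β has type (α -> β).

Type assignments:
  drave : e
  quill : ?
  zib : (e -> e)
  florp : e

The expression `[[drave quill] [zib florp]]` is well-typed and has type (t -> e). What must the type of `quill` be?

For [[drave quill] [zib florp]] to have type (t -> e) with [zib florp] of type e, [drave quill] must be the function: [drave quill] : (e -> (t -> e)).
For [drave quill] to have type (e -> (t -> e)) with drave of type e, quill must be the function: quill : (e -> (e -> (t -> e))).

(e -> (e -> (t -> e)))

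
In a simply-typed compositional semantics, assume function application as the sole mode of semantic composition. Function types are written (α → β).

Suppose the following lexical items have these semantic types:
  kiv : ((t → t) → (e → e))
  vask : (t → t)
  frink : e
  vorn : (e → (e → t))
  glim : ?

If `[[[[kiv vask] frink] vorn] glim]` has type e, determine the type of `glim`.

((e → t) → e)

[[[[kiv vask] frink] vorn] glim] must have type e. The sister [[[kiv vask] frink] vorn] has type (e → t); that is not a function onto e, so glim must be the functor, of type ((e → t) → e).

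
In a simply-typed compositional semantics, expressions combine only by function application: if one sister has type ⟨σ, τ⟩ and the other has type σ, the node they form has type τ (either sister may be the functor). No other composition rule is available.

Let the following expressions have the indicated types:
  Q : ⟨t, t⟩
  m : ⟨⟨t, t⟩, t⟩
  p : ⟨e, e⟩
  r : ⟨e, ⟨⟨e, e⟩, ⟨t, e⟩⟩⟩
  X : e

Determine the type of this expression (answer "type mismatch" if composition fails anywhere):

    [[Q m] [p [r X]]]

e

At [Q m], m : ⟨⟨t, t⟩, t⟩ takes Q : ⟨t, t⟩, giving t.
At [r X], r : ⟨e, ⟨⟨e, e⟩, ⟨t, e⟩⟩⟩ takes X : e, giving ⟨⟨e, e⟩, ⟨t, e⟩⟩.
At [p [r X]], [r X] : ⟨⟨e, e⟩, ⟨t, e⟩⟩ takes p : ⟨e, e⟩, giving ⟨t, e⟩.
At [[Q m] [p [r X]]], [p [r X]] : ⟨t, e⟩ takes [Q m] : t, giving e.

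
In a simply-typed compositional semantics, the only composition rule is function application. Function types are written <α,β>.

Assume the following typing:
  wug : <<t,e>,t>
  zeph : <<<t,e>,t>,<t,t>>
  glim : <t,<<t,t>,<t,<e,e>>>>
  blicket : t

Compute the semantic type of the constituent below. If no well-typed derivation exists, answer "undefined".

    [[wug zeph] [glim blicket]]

At [wug zeph], zeph : <<<t,e>,t>,<t,t>> takes wug : <<t,e>,t>, giving <t,t>.
At [glim blicket], glim : <t,<<t,t>,<t,<e,e>>>> takes blicket : t, giving <<t,t>,<t,<e,e>>>.
At [[wug zeph] [glim blicket]], [glim blicket] : <<t,t>,<t,<e,e>>> takes [wug zeph] : <t,t>, giving <t,<e,e>>.

<t,<e,e>>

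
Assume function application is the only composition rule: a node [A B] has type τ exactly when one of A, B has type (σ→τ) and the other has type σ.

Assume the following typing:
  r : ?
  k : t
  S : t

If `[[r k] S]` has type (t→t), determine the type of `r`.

(t→(t→(t→t)))

[[r k] S] must have type (t→t). The sister S has type t; that is not a function onto (t→t), so [r k] must be the functor, of type (t→(t→t)).
[r k] must have type (t→(t→t)). The sister k has type t; that is not a function onto (t→(t→t)), so r must be the functor, of type (t→(t→(t→t))).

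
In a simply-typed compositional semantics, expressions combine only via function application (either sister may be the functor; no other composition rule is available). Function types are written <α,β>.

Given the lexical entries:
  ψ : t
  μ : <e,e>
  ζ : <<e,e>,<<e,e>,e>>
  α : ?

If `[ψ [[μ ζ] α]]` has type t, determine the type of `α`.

<<<e,e>,e>,<t,t>>

[ψ [[μ ζ] α]] is required to be t. ψ : t cannot yield t as functor, so [[μ ζ] α] : <t,t>.
[[μ ζ] α] is required to be <t,t>. [μ ζ] : <<e,e>,e> cannot yield <t,t> as functor, so α : <<<e,e>,e>,<t,t>>.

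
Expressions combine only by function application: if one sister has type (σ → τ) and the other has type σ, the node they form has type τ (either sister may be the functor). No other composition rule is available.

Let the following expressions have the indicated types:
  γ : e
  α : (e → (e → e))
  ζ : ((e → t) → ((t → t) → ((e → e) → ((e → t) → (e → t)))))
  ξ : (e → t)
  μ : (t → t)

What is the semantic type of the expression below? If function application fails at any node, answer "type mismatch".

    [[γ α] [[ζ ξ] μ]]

((e → t) → (e → t))

At [γ α], α : (e → (e → e)) takes γ : e, giving (e → e).
At [ζ ξ], ζ : ((e → t) → ((t → t) → ((e → e) → ((e → t) → (e → t))))) takes ξ : (e → t), giving ((t → t) → ((e → e) → ((e → t) → (e → t)))).
At [[ζ ξ] μ], [ζ ξ] : ((t → t) → ((e → e) → ((e → t) → (e → t)))) takes μ : (t → t), giving ((e → e) → ((e → t) → (e → t))).
At [[γ α] [[ζ ξ] μ]], [[ζ ξ] μ] : ((e → e) → ((e → t) → (e → t))) takes [γ α] : (e → e), giving ((e → t) → (e → t)).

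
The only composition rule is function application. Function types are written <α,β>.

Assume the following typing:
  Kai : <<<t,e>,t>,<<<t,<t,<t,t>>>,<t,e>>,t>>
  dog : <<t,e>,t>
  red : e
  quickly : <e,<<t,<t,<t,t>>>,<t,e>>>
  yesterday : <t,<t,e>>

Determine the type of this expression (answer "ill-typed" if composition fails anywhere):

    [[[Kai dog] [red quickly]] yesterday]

<t,e>

[Kai dog]: Kai is <<<t,e>,t>,<<<t,<t,<t,t>>>,<t,e>>,t>>, dog is <<t,e>,t>; result <<<t,<t,<t,t>>>,<t,e>>,t>.
[red quickly]: quickly is <e,<<t,<t,<t,t>>>,<t,e>>>, red is e; result <<t,<t,<t,t>>>,<t,e>>.
[[Kai dog] [red quickly]]: [Kai dog] is <<<t,<t,<t,t>>>,<t,e>>,t>, [red quickly] is <<t,<t,<t,t>>>,<t,e>>; result t.
[[[Kai dog] [red quickly]] yesterday]: yesterday is <t,<t,e>>, [[Kai dog] [red quickly]] is t; result <t,e>.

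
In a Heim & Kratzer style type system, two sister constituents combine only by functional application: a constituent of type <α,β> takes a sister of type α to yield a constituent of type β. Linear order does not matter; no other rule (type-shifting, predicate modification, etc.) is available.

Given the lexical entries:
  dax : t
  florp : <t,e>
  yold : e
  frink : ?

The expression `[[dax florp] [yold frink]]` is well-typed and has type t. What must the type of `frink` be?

At [[dax florp] [yold frink]] (required: t): [dax florp] is e, which is not a function with range t; hence [yold frink] is the functor — type <e,t>.
At [yold frink] (required: <e,t>): yold is e, which is not a function with range <e,t>; hence frink is the functor — type <e,<e,t>>.

<e,<e,t>>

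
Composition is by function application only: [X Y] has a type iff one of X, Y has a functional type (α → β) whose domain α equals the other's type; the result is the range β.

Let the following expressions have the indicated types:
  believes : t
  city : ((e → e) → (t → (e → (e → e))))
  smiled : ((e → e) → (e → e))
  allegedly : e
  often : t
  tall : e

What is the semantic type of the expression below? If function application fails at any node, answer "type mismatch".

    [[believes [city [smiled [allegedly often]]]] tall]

type mismatch

[allegedly often]: e with t — neither is a function whose domain matches the other; composition fails here.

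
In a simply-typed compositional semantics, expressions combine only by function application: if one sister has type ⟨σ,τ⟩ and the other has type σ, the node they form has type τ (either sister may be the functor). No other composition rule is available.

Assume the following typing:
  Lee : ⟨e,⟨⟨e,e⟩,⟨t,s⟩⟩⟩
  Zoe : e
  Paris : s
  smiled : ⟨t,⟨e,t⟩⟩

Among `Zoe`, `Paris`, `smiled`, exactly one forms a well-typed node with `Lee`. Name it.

Zoe — combines: Lee : ⟨e,⟨⟨e,e⟩,⟨t,s⟩⟩⟩ takes Zoe : e as argument, giving ⟨⟨e,e⟩,⟨t,s⟩⟩.
Paris : s — does not combine with Lee.
smiled : ⟨t,⟨e,t⟩⟩ — does not combine with Lee.

Zoe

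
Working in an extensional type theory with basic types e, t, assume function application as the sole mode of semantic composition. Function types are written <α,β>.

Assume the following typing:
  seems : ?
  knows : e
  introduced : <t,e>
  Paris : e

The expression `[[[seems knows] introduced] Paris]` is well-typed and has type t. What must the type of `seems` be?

<e,<<t,e>,<e,t>>>

[[[seems knows] introduced] Paris] is required to be t. Paris : e cannot yield t as functor, so [[seems knows] introduced] : <e,t>.
[[seems knows] introduced] is required to be <e,t>. introduced : <t,e> cannot yield <e,t> as functor, so [seems knows] : <<t,e>,<e,t>>.
[seems knows] is required to be <<t,e>,<e,t>>. knows : e cannot yield <<t,e>,<e,t>> as functor, so seems : <e,<<t,e>,<e,t>>>.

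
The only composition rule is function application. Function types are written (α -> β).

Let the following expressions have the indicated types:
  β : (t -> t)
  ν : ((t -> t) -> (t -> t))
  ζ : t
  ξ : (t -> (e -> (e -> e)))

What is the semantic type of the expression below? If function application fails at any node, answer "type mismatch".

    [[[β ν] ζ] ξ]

[β ν]: functor ν : ((t -> t) -> (t -> t)), argument β : (t -> t); result (t -> t).
[[β ν] ζ]: functor [β ν] : (t -> t), argument ζ : t; result t.
[[[β ν] ζ] ξ]: functor ξ : (t -> (e -> (e -> e))), argument [[β ν] ζ] : t; result (e -> (e -> e)).

(e -> (e -> e))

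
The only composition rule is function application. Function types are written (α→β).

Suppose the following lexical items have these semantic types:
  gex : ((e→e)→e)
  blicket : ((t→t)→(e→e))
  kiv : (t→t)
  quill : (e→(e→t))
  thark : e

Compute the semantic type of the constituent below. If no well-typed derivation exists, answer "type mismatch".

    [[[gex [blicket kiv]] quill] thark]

[blicket kiv]: functor blicket : ((t→t)→(e→e)), argument kiv : (t→t); result (e→e).
[gex [blicket kiv]]: functor gex : ((e→e)→e), argument [blicket kiv] : (e→e); result e.
[[gex [blicket kiv]] quill]: functor quill : (e→(e→t)), argument [gex [blicket kiv]] : e; result (e→t).
[[[gex [blicket kiv]] quill] thark]: functor [[gex [blicket kiv]] quill] : (e→t), argument thark : e; result t.

t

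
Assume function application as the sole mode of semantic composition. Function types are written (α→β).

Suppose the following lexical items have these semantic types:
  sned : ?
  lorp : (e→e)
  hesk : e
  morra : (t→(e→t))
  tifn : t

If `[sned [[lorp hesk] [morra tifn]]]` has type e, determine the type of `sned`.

(t→e)

For [sned [[lorp hesk] [morra tifn]]] to have type e with [[lorp hesk] [morra tifn]] of type t, sned must be the function: sned : (t→e).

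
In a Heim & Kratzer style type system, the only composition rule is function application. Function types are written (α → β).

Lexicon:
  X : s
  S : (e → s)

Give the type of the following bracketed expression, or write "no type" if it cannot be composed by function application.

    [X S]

no type

[X S]: s with (e → s) — neither is a function whose domain matches the other; composition fails here.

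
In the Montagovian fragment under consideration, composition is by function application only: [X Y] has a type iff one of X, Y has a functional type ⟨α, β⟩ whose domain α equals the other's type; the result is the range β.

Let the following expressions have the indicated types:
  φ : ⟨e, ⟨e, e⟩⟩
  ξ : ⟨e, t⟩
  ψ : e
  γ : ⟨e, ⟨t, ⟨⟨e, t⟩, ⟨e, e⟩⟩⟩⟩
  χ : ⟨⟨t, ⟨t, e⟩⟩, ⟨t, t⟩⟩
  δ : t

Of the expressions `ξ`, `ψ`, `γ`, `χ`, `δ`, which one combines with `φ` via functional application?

ψ

ξ : ⟨e, t⟩ — no; φ wants e, and ξ wants e.
ψ — combines: φ : ⟨e, ⟨e, e⟩⟩ takes ψ : e as argument, giving ⟨e, e⟩.
γ : ⟨e, ⟨t, ⟨⟨e, t⟩, ⟨e, e⟩⟩⟩⟩ — no; φ wants e, and γ wants e.
χ : ⟨⟨t, ⟨t, e⟩⟩, ⟨t, t⟩⟩ — no; φ wants e, and χ wants ⟨t, ⟨t, e⟩⟩.
δ : t — no; φ wants e, and δ wants nothing (atomic).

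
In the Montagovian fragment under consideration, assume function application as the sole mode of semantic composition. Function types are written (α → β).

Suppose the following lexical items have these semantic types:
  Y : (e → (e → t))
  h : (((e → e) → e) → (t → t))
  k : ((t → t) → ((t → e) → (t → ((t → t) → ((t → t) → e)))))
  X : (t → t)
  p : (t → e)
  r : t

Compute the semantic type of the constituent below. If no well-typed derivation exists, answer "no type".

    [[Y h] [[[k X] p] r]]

[Y h]: (e → (e → t)) and (((e → e) → e) → (t → t)) cannot combine by function application — type clash.

no type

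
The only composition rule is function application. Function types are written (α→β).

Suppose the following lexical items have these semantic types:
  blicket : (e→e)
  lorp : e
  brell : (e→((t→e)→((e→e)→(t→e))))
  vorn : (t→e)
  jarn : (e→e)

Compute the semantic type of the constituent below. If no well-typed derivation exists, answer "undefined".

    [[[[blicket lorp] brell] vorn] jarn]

[blicket lorp] — blicket of type (e→e) combines with lorp of type e: type e.
[[blicket lorp] brell] — brell of type (e→((t→e)→((e→e)→(t→e)))) combines with [blicket lorp] of type e: type ((t→e)→((e→e)→(t→e))).
[[[blicket lorp] brell] vorn] — [[blicket lorp] brell] of type ((t→e)→((e→e)→(t→e))) combines with vorn of type (t→e): type ((e→e)→(t→e)).
[[[[blicket lorp] brell] vorn] jarn] — [[[blicket lorp] brell] vorn] of type ((e→e)→(t→e)) combines with jarn of type (e→e): type (t→e).

(t→e)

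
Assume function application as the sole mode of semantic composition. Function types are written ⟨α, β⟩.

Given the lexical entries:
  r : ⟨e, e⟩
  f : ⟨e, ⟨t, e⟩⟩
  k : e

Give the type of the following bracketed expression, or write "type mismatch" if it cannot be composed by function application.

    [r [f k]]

[f k]: f is ⟨e, ⟨t, e⟩⟩, k is e; result ⟨t, e⟩.
[r [f k]]: ⟨e, e⟩ with ⟨t, e⟩ — neither is a function whose domain matches the other; composition fails here.

type mismatch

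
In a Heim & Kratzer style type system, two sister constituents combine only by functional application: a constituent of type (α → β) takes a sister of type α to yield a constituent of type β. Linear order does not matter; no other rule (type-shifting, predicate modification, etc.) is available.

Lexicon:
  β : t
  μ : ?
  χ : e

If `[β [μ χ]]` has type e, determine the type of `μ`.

[β [μ χ]] is required to be e. β : t cannot yield e as functor, so [μ χ] : (t → e).
[μ χ] is required to be (t → e). χ : e cannot yield (t → e) as functor, so μ : (e → (t → e)).

(e → (t → e))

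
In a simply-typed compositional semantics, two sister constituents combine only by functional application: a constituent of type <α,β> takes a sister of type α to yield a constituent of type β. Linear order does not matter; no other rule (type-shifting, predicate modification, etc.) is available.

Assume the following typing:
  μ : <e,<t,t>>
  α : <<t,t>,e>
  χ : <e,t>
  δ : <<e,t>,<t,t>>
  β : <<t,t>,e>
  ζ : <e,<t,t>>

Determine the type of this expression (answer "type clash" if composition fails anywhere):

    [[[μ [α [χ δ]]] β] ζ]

[χ δ] — δ of type <<e,t>,<t,t>> combines with χ of type <e,t>: type <t,t>.
[α [χ δ]] — α of type <<t,t>,e> combines with [χ δ] of type <t,t>: type e.
[μ [α [χ δ]]] — μ of type <e,<t,t>> combines with [α [χ δ]] of type e: type <t,t>.
[[μ [α [χ δ]]] β] — β of type <<t,t>,e> combines with [μ [α [χ δ]]] of type <t,t>: type e.
[[[μ [α [χ δ]]] β] ζ] — ζ of type <e,<t,t>> combines with [[μ [α [χ δ]]] β] of type e: type <t,t>.

<t,t>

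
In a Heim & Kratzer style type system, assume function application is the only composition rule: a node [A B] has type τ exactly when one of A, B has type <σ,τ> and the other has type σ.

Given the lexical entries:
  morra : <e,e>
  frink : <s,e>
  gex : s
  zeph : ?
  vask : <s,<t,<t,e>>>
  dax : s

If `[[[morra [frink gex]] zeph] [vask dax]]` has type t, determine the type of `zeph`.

At [[[morra [frink gex]] zeph] [vask dax]] (required: t): [vask dax] is <t,<t,e>>, which is not a function with range t; hence [[morra [frink gex]] zeph] is the functor — type <<t,<t,e>>,t>.
At [[morra [frink gex]] zeph] (required: <<t,<t,e>>,t>): [morra [frink gex]] is e, which is not a function with range <<t,<t,e>>,t>; hence zeph is the functor — type <e,<<t,<t,e>>,t>>.

<e,<<t,<t,e>>,t>>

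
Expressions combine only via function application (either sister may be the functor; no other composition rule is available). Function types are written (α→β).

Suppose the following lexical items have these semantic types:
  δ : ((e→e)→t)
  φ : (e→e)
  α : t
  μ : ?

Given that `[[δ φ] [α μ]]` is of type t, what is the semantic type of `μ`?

(t→(t→t))

At [[δ φ] [α μ]] (required: t): [δ φ] is t, which is not a function with range t; hence [α μ] is the functor — type (t→t).
At [α μ] (required: (t→t)): α is t, which is not a function with range (t→t); hence μ is the functor — type (t→(t→t)).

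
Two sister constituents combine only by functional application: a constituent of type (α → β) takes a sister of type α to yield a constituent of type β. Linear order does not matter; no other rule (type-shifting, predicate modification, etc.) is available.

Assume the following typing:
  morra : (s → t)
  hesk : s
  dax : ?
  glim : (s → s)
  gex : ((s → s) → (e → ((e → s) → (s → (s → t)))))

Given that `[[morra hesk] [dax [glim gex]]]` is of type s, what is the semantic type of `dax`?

((e → ((e → s) → (s → (s → t)))) → (t → s))

[[morra hesk] [dax [glim gex]]] is required to be s. [morra hesk] : t cannot yield s as functor, so [dax [glim gex]] : (t → s).
[dax [glim gex]] is required to be (t → s). [glim gex] : (e → ((e → s) → (s → (s → t)))) cannot yield (t → s) as functor, so dax : ((e → ((e → s) → (s → (s → t)))) → (t → s)).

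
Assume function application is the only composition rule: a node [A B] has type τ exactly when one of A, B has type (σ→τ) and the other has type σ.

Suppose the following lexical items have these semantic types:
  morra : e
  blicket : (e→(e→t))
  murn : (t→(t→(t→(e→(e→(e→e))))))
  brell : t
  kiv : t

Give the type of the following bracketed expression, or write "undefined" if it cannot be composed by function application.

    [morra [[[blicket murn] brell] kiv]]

[blicket murn]: (e→(e→t)) with (t→(t→(t→(e→(e→(e→e)))))) — neither is a function whose domain matches the other; composition fails here.

undefined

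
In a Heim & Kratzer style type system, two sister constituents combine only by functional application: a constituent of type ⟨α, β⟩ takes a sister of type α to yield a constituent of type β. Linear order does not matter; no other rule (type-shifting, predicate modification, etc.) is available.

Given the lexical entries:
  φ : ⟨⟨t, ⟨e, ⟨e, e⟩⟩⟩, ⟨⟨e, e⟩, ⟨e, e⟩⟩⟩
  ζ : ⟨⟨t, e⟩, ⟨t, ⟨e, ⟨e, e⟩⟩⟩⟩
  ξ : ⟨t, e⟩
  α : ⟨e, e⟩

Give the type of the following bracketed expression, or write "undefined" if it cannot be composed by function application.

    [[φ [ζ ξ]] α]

[ζ ξ]: ⟨⟨t, e⟩, ⟨t, ⟨e, ⟨e, e⟩⟩⟩⟩ applied to ⟨t, e⟩ yields ⟨t, ⟨e, ⟨e, e⟩⟩⟩.
[φ [ζ ξ]]: ⟨⟨t, ⟨e, ⟨e, e⟩⟩⟩, ⟨⟨e, e⟩, ⟨e, e⟩⟩⟩ applied to ⟨t, ⟨e, ⟨e, e⟩⟩⟩ yields ⟨⟨e, e⟩, ⟨e, e⟩⟩.
[[φ [ζ ξ]] α]: ⟨⟨e, e⟩, ⟨e, e⟩⟩ applied to ⟨e, e⟩ yields ⟨e, e⟩.

⟨e, e⟩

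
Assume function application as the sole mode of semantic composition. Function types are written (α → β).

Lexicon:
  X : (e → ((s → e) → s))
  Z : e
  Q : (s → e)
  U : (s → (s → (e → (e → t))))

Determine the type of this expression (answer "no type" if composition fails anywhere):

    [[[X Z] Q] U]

At [X Z], X : (e → ((s → e) → s)) takes Z : e, giving ((s → e) → s).
At [[X Z] Q], [X Z] : ((s → e) → s) takes Q : (s → e), giving s.
At [[[X Z] Q] U], U : (s → (s → (e → (e → t)))) takes [[X Z] Q] : s, giving (s → (e → (e → t))).

(s → (e → (e → t)))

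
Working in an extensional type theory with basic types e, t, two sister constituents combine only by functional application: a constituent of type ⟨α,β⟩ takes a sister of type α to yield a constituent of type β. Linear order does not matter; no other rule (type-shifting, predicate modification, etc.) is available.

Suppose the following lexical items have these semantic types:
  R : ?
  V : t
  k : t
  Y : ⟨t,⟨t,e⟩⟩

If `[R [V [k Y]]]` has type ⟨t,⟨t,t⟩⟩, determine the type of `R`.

⟨e,⟨t,⟨t,t⟩⟩⟩

For [R [V [k Y]]] to have type ⟨t,⟨t,t⟩⟩ with [V [k Y]] of type e, R must be the function: R : ⟨e,⟨t,⟨t,t⟩⟩⟩.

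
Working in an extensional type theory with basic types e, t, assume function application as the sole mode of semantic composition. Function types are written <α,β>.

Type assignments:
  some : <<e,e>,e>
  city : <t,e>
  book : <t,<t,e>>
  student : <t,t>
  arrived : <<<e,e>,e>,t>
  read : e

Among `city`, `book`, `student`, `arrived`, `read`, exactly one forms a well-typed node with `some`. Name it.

arrived

city : <t,e> — does not combine with some.
book : <t,<t,e>> — does not combine with some.
student : <t,t> — does not combine with some.
arrived — combines: arrived : <<<e,e>,e>,t> takes some : <<e,e>,e> as argument, giving t.
read : e — does not combine with some.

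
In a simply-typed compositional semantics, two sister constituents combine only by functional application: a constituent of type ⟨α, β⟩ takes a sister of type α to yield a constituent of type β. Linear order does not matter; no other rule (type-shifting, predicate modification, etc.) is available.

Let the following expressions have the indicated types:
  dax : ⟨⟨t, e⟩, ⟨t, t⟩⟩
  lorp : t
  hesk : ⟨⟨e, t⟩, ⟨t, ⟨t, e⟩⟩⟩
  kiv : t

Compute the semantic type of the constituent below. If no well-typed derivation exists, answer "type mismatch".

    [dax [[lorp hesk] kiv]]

[lorp hesk]: t with ⟨⟨e, t⟩, ⟨t, ⟨t, e⟩⟩⟩ — neither is a function whose domain matches the other; composition fails here.

type mismatch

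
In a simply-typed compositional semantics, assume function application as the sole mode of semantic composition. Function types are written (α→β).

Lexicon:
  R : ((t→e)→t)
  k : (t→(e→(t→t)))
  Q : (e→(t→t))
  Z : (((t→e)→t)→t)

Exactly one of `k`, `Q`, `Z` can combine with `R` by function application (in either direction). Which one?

Z

k : (t→(e→(t→t))) — no; R wants (t→e), and k wants t.
Q : (e→(t→t)) — no; R wants (t→e), and Q wants e.
Z — combines: Z : (((t→e)→t)→t) takes R : ((t→e)→t) as argument, giving t.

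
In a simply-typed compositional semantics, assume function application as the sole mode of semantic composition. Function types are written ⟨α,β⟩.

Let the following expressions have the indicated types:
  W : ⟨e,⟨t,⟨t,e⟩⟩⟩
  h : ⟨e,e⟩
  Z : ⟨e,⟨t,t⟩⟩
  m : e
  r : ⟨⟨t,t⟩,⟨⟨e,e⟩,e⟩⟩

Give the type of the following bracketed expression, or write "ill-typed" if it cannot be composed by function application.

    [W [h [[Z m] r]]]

[Z m]: ⟨e,⟨t,t⟩⟩ applied to e yields ⟨t,t⟩.
[[Z m] r]: ⟨⟨t,t⟩,⟨⟨e,e⟩,e⟩⟩ applied to ⟨t,t⟩ yields ⟨⟨e,e⟩,e⟩.
[h [[Z m] r]]: ⟨⟨e,e⟩,e⟩ applied to ⟨e,e⟩ yields e.
[W [h [[Z m] r]]]: ⟨e,⟨t,⟨t,e⟩⟩⟩ applied to e yields ⟨t,⟨t,e⟩⟩.

⟨t,⟨t,e⟩⟩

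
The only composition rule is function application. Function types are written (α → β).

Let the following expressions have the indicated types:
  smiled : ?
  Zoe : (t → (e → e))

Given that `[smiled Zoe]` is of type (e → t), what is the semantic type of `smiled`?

[smiled Zoe] is required to be (e → t). Zoe : (t → (e → e)) cannot yield (e → t) as functor, so smiled : ((t → (e → e)) → (e → t)).

((t → (e → e)) → (e → t))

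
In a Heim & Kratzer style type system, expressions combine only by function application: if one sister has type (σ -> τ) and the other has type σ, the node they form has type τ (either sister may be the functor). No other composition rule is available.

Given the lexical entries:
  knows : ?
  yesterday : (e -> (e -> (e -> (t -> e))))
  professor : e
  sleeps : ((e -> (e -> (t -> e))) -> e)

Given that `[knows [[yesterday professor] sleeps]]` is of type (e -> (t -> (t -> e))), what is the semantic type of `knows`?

At [knows [[yesterday professor] sleeps]] (required: (e -> (t -> (t -> e)))): [[yesterday professor] sleeps] is e, which is not a function with range (e -> (t -> (t -> e))); hence knows is the functor — type (e -> (e -> (t -> (t -> e)))).

(e -> (e -> (t -> (t -> e))))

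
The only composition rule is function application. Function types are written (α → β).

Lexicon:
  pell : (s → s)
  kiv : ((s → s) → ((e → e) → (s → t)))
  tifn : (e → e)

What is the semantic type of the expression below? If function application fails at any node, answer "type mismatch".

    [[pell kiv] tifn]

(s → t)

[pell kiv]: ((s → s) → ((e → e) → (s → t))) applied to (s → s) yields ((e → e) → (s → t)).
[[pell kiv] tifn]: ((e → e) → (s → t)) applied to (e → e) yields (s → t).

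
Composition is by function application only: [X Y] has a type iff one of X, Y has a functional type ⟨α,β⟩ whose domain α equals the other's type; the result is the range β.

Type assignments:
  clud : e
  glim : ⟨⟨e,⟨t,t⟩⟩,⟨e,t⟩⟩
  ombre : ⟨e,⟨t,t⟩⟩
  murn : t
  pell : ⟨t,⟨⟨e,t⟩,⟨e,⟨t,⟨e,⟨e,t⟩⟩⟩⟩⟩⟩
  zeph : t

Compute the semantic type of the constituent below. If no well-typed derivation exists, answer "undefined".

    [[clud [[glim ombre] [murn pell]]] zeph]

⟨e,⟨e,t⟩⟩

[glim ombre] — glim of type ⟨⟨e,⟨t,t⟩⟩,⟨e,t⟩⟩ combines with ombre of type ⟨e,⟨t,t⟩⟩: type ⟨e,t⟩.
[murn pell] — pell of type ⟨t,⟨⟨e,t⟩,⟨e,⟨t,⟨e,⟨e,t⟩⟩⟩⟩⟩⟩ combines with murn of type t: type ⟨⟨e,t⟩,⟨e,⟨t,⟨e,⟨e,t⟩⟩⟩⟩⟩.
[[glim ombre] [murn pell]] — [murn pell] of type ⟨⟨e,t⟩,⟨e,⟨t,⟨e,⟨e,t⟩⟩⟩⟩⟩ combines with [glim ombre] of type ⟨e,t⟩: type ⟨e,⟨t,⟨e,⟨e,t⟩⟩⟩⟩.
[clud [[glim ombre] [murn pell]]] — [[glim ombre] [murn pell]] of type ⟨e,⟨t,⟨e,⟨e,t⟩⟩⟩⟩ combines with clud of type e: type ⟨t,⟨e,⟨e,t⟩⟩⟩.
[[clud [[glim ombre] [murn pell]]] zeph] — [clud [[glim ombre] [murn pell]]] of type ⟨t,⟨e,⟨e,t⟩⟩⟩ combines with zeph of type t: type ⟨e,⟨e,t⟩⟩.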